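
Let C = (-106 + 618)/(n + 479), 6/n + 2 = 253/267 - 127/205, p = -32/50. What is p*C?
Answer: -187420672/271917475 ≈ -0.68926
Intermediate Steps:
p = -16/25 (p = -32*1/50 = -16/25 ≈ -0.64000)
n = -164205/45757 (n = 6/(-2 + (253/267 - 127/205)) = 6/(-2 + 17956/54735) = 6/(-91514/54735) = 6*(-54735/91514) = -164205/45757 ≈ -3.5886)
C = 11713792/10876699 (C = (-106 + 618)/(-164205/45757 + 479) = 512/(21753398/45757) = 512*(45757/21753398) = 11713792/10876699 ≈ 1.0770)
p*C = -16/25*11713792/10876699 = -187420672/271917475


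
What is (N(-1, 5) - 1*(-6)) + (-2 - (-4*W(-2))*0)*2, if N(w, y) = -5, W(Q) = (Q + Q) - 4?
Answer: -3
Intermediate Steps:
W(Q) = -4 + 2*Q (W(Q) = 2*Q - 4 = -4 + 2*Q)
(N(-1, 5) - 1*(-6)) + (-2 - (-4*W(-2))*0)*2 = (-5 - 1*(-6)) + (-2 - (-4*(-4 + 2*(-2)))*0)*2 = (-5 + 6) + (-2 - (-4*(-4 - 4))*0)*2 = 1 + (-2 - (-4*(-8))*0)*2 = 1 + (-2 - 32*0)*2 = 1 + (-2 - 1*0)*2 = 1 + (-2 + 0)*2 = 1 - 2*2 = 1 - 4 = -3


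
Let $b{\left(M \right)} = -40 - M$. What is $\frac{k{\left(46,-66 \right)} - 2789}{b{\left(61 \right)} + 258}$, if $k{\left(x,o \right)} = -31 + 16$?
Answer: $- \frac{2804}{157} \approx -17.86$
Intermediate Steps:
$k{\left(x,o \right)} = -15$
$\frac{k{\left(46,-66 \right)} - 2789}{b{\left(61 \right)} + 258} = \frac{-15 - 2789}{\left(-40 - 61\right) + 258} = - \frac{2804}{\left(-40 - 61\right) + 258} = - \frac{2804}{-101 + 258} = - \frac{2804}{157}$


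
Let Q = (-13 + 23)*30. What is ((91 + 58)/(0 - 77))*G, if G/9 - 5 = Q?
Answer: -409005/77 ≈ -5311.8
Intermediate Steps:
Q = 300 (Q = 10*30 = 300)
G = 2745 (G = 45 + 9*300 = 45 + 2700 = 2745)
((91 + 58)/(0 - 77))*G = ((91 + 58)/(0 - 77))*2745 = (149/(-77))*2745 = (149*(-1/77))*2745 = -149/77*2745 = -409005/77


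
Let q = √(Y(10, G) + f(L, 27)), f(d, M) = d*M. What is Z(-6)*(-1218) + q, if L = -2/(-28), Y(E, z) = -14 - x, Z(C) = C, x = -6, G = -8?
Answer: 7308 + I*√1190/14 ≈ 7308.0 + 2.464*I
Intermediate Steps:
Y(E, z) = -8 (Y(E, z) = -14 - 1*(-6) = -14 + 6 = -8)
L = 1/14 (L = -2*(-1/28) = 1/14 ≈ 0.071429)
f(d, M) = M*d
q = I*√1190/14 (q = √(-8 + 27*(1/14)) = √(-8 + 27/14) = √(-85/14) = I*√1190/14 ≈ 2.464*I)
Z(-6)*(-1218) + q = -6*(-1218) + I*√1190/14 = 7308 + I*√1190/14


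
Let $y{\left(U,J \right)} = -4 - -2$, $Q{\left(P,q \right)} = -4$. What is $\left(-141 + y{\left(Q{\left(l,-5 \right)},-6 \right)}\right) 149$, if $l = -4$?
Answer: $-21307$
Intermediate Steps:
$y{\left(U,J \right)} = -2$ ($y{\left(U,J \right)} = -4 + 2 = -2$)
$\left(-141 + y{\left(Q{\left(l,-5 \right)},-6 \right)}\right) 149 = \left(-141 - 2\right) 149 = \left(-143\right) 149 = -21307$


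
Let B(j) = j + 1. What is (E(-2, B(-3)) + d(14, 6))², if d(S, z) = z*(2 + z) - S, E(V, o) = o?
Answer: 1024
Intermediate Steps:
B(j) = 1 + j
d(S, z) = -S + z*(2 + z)
(E(-2, B(-3)) + d(14, 6))² = ((1 - 3) + (6² - 1*14 + 2*6))² = (-2 + (36 - 14 + 12))² = (-2 + 34)² = 32² = 1024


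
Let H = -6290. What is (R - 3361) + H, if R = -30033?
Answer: -39684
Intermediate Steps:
(R - 3361) + H = (-30033 - 3361) - 6290 = -33394 - 6290 = -39684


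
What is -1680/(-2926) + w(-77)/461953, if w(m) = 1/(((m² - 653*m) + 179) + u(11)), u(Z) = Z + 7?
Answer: 3126885944729/5445993020039 ≈ 0.57416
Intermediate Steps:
u(Z) = 7 + Z
w(m) = 1/(197 + m² - 653*m) (w(m) = 1/(((m² - 653*m) + 179) + (7 + 11)) = 1/((179 + m² - 653*m) + 18) = 1/(197 + m² - 653*m))
-1680/(-2926) + w(-77)/461953 = -1680/(-2926) + 1/((197 + (-77)² - 653*(-77))*461953) = -1680*(-1/2926) + (1/461953)/(197 + 5929 + 50281) = 120/209 + (1/461953)/56407 = 120/209 + (1/56407)*(1/461953) = 120/209 + 1/26057382871 = 3126885944729/5445993020039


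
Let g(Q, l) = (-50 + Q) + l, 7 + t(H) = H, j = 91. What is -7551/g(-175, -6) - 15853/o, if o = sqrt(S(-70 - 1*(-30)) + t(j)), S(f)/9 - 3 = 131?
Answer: 2517/77 - 15853*sqrt(1290)/1290 ≈ -408.70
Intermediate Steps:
S(f) = 1206 (S(f) = 27 + 9*131 = 27 + 1179 = 1206)
t(H) = -7 + H
g(Q, l) = -50 + Q + l
o = sqrt(1290) (o = sqrt(1206 + (-7 + 91)) = sqrt(1206 + 84) = sqrt(1290) ≈ 35.917)
-7551/g(-175, -6) - 15853/o = -7551/(-50 - 175 - 6) - 15853*sqrt(1290)/1290 = -7551/(-231) - 15853*sqrt(1290)/1290 = -7551*(-1/231) - 15853*sqrt(1290)/1290 = 2517/77 - 15853*sqrt(1290)/1290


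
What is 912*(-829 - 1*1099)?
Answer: -1758336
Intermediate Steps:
912*(-829 - 1*1099) = 912*(-829 - 1099) = 912*(-1928) = -1758336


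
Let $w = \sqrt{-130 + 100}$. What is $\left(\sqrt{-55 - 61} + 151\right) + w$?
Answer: $151 + i \sqrt{30} + 2 i \sqrt{29} \approx 151.0 + 16.248 i$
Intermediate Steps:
$w = i \sqrt{30}$ ($w = \sqrt{-30} = i \sqrt{30} \approx 5.4772 i$)
$\left(\sqrt{-55 - 61} + 151\right) + w = \left(\sqrt{-55 - 61} + 151\right) + i \sqrt{30} = \left(\sqrt{-116} + 151\right) + i \sqrt{30} = \left(2 i \sqrt{29} + 151\right) + i \sqrt{30} = \left(151 + 2 i \sqrt{29}\right) + i \sqrt{30} = 151 + i \sqrt{30} + 2 i \sqrt{29}$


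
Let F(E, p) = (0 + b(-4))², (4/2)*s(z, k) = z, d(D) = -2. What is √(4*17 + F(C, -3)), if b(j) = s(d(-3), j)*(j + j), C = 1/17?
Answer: 2*√33 ≈ 11.489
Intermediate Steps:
C = 1/17 ≈ 0.058824
s(z, k) = z/2
b(j) = -2*j (b(j) = ((½)*(-2))*(j + j) = -2*j)
F(E, p) = 64 (F(E, p) = (0 - 2*(-4))² = (0 + 8)² = 8² = 64)
√(4*17 + F(C, -3)) = √(4*17 + 64) = √(68 + 64) = √132 = 2*√33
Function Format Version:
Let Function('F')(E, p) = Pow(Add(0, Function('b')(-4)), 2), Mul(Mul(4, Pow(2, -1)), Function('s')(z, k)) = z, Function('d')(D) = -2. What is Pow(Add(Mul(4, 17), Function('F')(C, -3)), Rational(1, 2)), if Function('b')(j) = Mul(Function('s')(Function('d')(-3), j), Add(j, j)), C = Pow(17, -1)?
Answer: Mul(2, Pow(33, Rational(1, 2))) ≈ 11.489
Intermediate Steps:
C = Rational(1, 17) ≈ 0.058824
Function('s')(z, k) = Mul(Rational(1, 2), z)
Function('b')(j) = Mul(-2, j) (Function('b')(j) = Mul(Mul(Rational(1, 2), -2), Add(j, j)) = Mul(-1, Mul(2, j)) = Mul(-2, j))
Function('F')(E, p) = 64 (Function('F')(E, p) = Pow(Add(0, Mul(-2, -4)), 2) = Pow(Add(0, 8), 2) = Pow(8, 2) = 64)
Pow(Add(Mul(4, 17), Function('F')(C, -3)), Rational(1, 2)) = Pow(Add(Mul(4, 17), 64), Rational(1, 2)) = Pow(Add(68, 64), Rational(1, 2)) = Pow(132, Rational(1, 2)) = Mul(2, Pow(33, Rational(1, 2)))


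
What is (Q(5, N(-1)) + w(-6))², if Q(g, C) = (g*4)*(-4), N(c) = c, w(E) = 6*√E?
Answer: 6184 - 960*I*√6 ≈ 6184.0 - 2351.5*I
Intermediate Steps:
Q(g, C) = -16*g (Q(g, C) = (4*g)*(-4) = -16*g)
(Q(5, N(-1)) + w(-6))² = (-16*5 + 6*√(-6))² = (-80 + 6*(I*√6))² = (-80 + 6*I*√6)²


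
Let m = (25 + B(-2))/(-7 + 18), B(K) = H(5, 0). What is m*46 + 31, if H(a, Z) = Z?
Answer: 1491/11 ≈ 135.55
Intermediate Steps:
B(K) = 0
m = 25/11 (m = (25 + 0)/(-7 + 18) = 25/11 ≈ 2.2727)
m*46 + 31 = (25/11)*46 + 31 = 1150/11 + 31 = 1491/11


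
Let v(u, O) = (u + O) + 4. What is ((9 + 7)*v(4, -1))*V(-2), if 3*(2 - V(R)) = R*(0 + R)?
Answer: 224/3 ≈ 74.667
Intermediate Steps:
v(u, O) = 4 + O + u (v(u, O) = (O + u) + 4 = 4 + O + u)
V(R) = 2 - R²/3 (V(R) = 2 - R*(0 + R)/3 = 2 - R*R/3 = 2 - R²/3)
((9 + 7)*v(4, -1))*V(-2) = ((9 + 7)*(4 - 1 + 4))*(2 - ⅓*(-2)²) = (16*7)*(2 - ⅓*4) = 112*(2 - 4/3) = 112*(⅔) = 224/3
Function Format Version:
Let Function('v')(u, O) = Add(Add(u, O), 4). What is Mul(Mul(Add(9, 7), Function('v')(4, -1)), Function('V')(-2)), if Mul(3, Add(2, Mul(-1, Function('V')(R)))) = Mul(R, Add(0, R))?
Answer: Rational(224, 3) ≈ 74.667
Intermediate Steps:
Function('v')(u, O) = Add(4, O, u) (Function('v')(u, O) = Add(Add(O, u), 4) = Add(4, O, u))
Function('V')(R) = Add(2, Mul(Rational(-1, 3), Pow(R, 2))) (Function('V')(R) = Add(2, Mul(Rational(-1, 3), Mul(R, Add(0, R)))) = Add(2, Mul(Rational(-1, 3), Mul(R, R))) = Add(2, Mul(Rational(-1, 3), Pow(R, 2))))
Mul(Mul(Add(9, 7), Function('v')(4, -1)), Function('V')(-2)) = Mul(Mul(Add(9, 7), Add(4, -1, 4)), Add(2, Mul(Rational(-1, 3), Pow(-2, 2)))) = Mul(Mul(16, 7), Add(2, Mul(Rational(-1, 3), 4))) = Mul(112, Add(2, Rational(-4, 3))) = Mul(112, Rational(2, 3)) = Rational(224, 3)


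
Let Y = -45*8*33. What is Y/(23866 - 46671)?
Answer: 2376/4561 ≈ 0.52094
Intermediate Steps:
Y = -11880 (Y = -360*33 = -11880)
Y/(23866 - 46671) = -11880/(23866 - 46671) = -11880/(-22805) = -11880*(-1/22805) = 2376/4561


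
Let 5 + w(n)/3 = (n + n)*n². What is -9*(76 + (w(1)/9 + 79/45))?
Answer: -3454/5 ≈ -690.80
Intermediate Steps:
w(n) = -15 + 6*n³ (w(n) = -15 + 3*((n + n)*n²) = -15 + 3*((2*n)*n²) = -15 + 3*(2*n³) = -15 + 6*n³)
-9*(76 + (w(1)/9 + 79/45)) = -9*(76 + ((-15 + 6*1³)/9 + 79/45)) = -9*(76 + ((-15 + 6*1)*(⅑) + 79*(1/45))) = -9*(76 + ((-15 + 6)*(⅑) + 79/45)) = -9*(76 + (-9*⅑ + 79/45)) = -9*(76 + (-1 + 79/45)) = -9*(76 + 34/45) = -9*3454/45 = -3454/5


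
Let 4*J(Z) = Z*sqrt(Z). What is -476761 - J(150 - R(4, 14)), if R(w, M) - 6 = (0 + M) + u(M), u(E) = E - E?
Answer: -476761 - 65*sqrt(130)/2 ≈ -4.7713e+5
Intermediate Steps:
u(E) = 0
R(w, M) = 6 + M (R(w, M) = 6 + ((0 + M) + 0) = 6 + (M + 0) = 6 + M)
J(Z) = Z**(3/2)/4 (J(Z) = (Z*sqrt(Z))/4 = Z**(3/2)/4)
-476761 - J(150 - R(4, 14)) = -476761 - (150 - (6 + 14))**(3/2)/4 = -476761 - (150 - 1*20)**(3/2)/4 = -476761 - (150 - 20)**(3/2)/4 = -476761 - 130**(3/2)/4 = -476761 - 130*sqrt(130)/4 = -476761 - 65*sqrt(130)/2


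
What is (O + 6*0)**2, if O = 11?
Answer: 121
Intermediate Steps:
(O + 6*0)**2 = (11 + 6*0)**2 = (11 + 0)**2 = 11**2 = 121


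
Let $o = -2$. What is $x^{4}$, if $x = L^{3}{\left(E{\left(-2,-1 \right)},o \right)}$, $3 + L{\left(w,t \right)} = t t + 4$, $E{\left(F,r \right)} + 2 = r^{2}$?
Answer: $244140625$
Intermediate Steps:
$E{\left(F,r \right)} = -2 + r^{2}$
$L{\left(w,t \right)} = 1 + t^{2}$ ($L{\left(w,t \right)} = -3 + \left(t t + 4\right) = -3 + \left(t^{2} + 4\right) = -3 + \left(4 + t^{2}\right) = 1 + t^{2}$)
$x = 125$ ($x = \left(1 + \left(-2\right)^{2}\right)^{3} = \left(1 + 4\right)^{3} = 5^{3} = 125$)
$x^{4} = 125^{4} = 244140625$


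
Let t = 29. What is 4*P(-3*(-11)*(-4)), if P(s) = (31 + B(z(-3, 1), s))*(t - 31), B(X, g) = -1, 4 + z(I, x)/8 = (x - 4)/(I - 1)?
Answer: -240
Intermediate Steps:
z(I, x) = -32 + 8*(-4 + x)/(-1 + I) (z(I, x) = -32 + 8*((x - 4)/(I - 1)) = -32 + 8*((-4 + x)/(-1 + I)) = -32 + 8*(-4 + x)/(-1 + I))
P(s) = -60 (P(s) = (31 - 1)*(29 - 31) = 30*(-2) = -60)
4*P(-3*(-11)*(-4)) = 4*(-60) = -240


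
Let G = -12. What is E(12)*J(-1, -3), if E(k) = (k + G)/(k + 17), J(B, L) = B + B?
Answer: 0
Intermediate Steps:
J(B, L) = 2*B
E(k) = (-12 + k)/(17 + k) (E(k) = (k - 12)/(k + 17) = (-12 + k)/(17 + k))
E(12)*J(-1, -3) = ((-12 + 12)/(17 + 12))*(2*(-1)) = (0/29)*(-2) = ((1/29)*0)*(-2) = 0*(-2) = 0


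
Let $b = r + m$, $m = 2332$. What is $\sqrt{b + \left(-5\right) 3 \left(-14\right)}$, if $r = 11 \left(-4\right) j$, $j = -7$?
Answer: $5 \sqrt{114} \approx 53.385$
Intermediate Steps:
$r = 308$ ($r = 11 \left(-4\right) \left(-7\right) = \left(-44\right) \left(-7\right) = 308$)
$b = 2640$ ($b = 308 + 2332 = 2640$)
$\sqrt{b + \left(-5\right) 3 \left(-14\right)} = \sqrt{2640 + \left(-5\right) 3 \left(-14\right)} = \sqrt{2640 - -210} = \sqrt{2640 + 210} = \sqrt{2850} = 5 \sqrt{114}$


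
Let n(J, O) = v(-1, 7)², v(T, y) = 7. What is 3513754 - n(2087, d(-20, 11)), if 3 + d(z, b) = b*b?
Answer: 3513705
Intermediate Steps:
d(z, b) = -3 + b² (d(z, b) = -3 + b*b = -3 + b²)
n(J, O) = 49 (n(J, O) = 7² = 49)
3513754 - n(2087, d(-20, 11)) = 3513754 - 1*49 = 3513754 - 49 = 3513705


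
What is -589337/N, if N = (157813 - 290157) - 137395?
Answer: 589337/269739 ≈ 2.1848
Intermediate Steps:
N = -269739 (N = -132344 - 137395 = -269739)
-589337/N = -589337/(-269739) = -589337*(-1/269739) = 589337/269739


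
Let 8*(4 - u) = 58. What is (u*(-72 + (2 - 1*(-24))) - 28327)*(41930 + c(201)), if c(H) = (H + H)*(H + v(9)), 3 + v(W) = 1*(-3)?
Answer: -3390316800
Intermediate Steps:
v(W) = -6 (v(W) = -3 + 1*(-3) = -3 - 3 = -6)
u = -13/4 (u = 4 - ⅛*58 = 4 - 29/4 = -13/4 ≈ -3.2500)
c(H) = 2*H*(-6 + H) (c(H) = (H + H)*(H - 6) = (2*H)*(-6 + H) = 2*H*(-6 + H))
(u*(-72 + (2 - 1*(-24))) - 28327)*(41930 + c(201)) = (-13*(-72 + (2 - 1*(-24)))/4 - 28327)*(41930 + 2*201*(-6 + 201)) = (-13*(-72 + (2 + 24))/4 - 28327)*(41930 + 2*201*195) = (-13*(-72 + 26)/4 - 28327)*(41930 + 78390) = (-13/4*(-46) - 28327)*120320 = (299/2 - 28327)*120320 = -56355/2*120320 = -3390316800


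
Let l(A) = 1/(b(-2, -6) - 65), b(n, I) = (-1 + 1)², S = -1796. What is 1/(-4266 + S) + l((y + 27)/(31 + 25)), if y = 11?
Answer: -6127/394030 ≈ -0.015550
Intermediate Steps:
b(n, I) = 0 (b(n, I) = 0² = 0)
l(A) = -1/65 (l(A) = 1/(0 - 65) = 1/(-65) = -1/65)
1/(-4266 + S) + l((y + 27)/(31 + 25)) = 1/(-4266 - 1796) - 1/65 = 1/(-6062) - 1/65 = -1/6062 - 1/65 = -6127/394030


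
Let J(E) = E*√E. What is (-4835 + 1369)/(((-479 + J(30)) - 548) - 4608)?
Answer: 3906182/6345245 + 20796*√30/6345245 ≈ 0.63356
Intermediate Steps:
J(E) = E^(3/2)
(-4835 + 1369)/(((-479 + J(30)) - 548) - 4608) = (-4835 + 1369)/(((-479 + 30^(3/2)) - 548) - 4608) = -3466/(((-479 + 30*√30) - 548) - 4608) = -3466/((-1027 + 30*√30) - 4608) = -3466/(-5635 + 30*√30)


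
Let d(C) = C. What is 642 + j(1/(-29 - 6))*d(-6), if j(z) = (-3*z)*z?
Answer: 786468/1225 ≈ 642.01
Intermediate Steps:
j(z) = -3*z**2
642 + j(1/(-29 - 6))*d(-6) = 642 - 3/(-29 - 6)**2*(-6) = 642 - 3*(1/(-35))**2*(-6) = 642 - 3*(-1/35)**2*(-6) = 642 - 3*1/1225*(-6) = 642 - 3/1225*(-6) = 642 + 18/1225 = 786468/1225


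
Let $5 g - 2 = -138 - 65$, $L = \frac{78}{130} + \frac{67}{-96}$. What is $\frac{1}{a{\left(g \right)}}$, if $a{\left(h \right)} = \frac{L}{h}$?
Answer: $\frac{19296}{47} \approx 410.55$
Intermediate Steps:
$L = - \frac{47}{480}$ ($L = 78 \cdot \frac{1}{130} + 67 \left(- \frac{1}{96}\right) = \frac{3}{5} - \frac{67}{96} = - \frac{47}{480} \approx -0.097917$)
$g = - \frac{201}{5}$ ($g = \frac{2}{5} + \frac{-138 - 65}{5} = \frac{2}{5} + \frac{1}{5} \left(-203\right) = \frac{2}{5} - \frac{203}{5} = - \frac{201}{5} \approx -40.2$)
$a{\left(h \right)} = - \frac{47}{480 h}$
$\frac{1}{a{\left(g \right)}} = \frac{1}{\left(- \frac{47}{480}\right) \frac{1}{- \frac{201}{5}}} = \frac{1}{\left(- \frac{47}{480}\right) \left(- \frac{5}{201}\right)} = \frac{1}{\frac{47}{19296}} = \frac{19296}{47}$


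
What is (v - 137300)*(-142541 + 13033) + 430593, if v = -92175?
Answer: 29719278893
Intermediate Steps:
(v - 137300)*(-142541 + 13033) + 430593 = (-92175 - 137300)*(-142541 + 13033) + 430593 = -229475*(-129508) + 430593 = 29718848300 + 430593 = 29719278893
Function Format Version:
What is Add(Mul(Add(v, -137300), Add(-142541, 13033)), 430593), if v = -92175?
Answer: 29719278893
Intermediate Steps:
Add(Mul(Add(v, -137300), Add(-142541, 13033)), 430593) = Add(Mul(Add(-92175, -137300), Add(-142541, 13033)), 430593) = Add(Mul(-229475, -129508), 430593) = Add(29718848300, 430593) = 29719278893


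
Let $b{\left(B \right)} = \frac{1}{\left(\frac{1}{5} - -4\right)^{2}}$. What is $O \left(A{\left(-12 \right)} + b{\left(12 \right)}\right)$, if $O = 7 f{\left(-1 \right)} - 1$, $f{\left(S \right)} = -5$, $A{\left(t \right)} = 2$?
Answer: $- \frac{3628}{49} \approx -74.041$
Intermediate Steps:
$b{\left(B \right)} = \frac{25}{441}$ ($b{\left(B \right)} = \frac{1}{\left(\frac{1}{5} + 4\right)^{2}} = \frac{1}{\left(\frac{21}{5}\right)^{2}} = \frac{1}{\frac{441}{25}} = \frac{25}{441}$)
$O = -36$ ($O = 7 \left(-5\right) - 1 = -35 - 1 = -36$)
$O \left(A{\left(-12 \right)} + b{\left(12 \right)}\right) = - 36 \left(2 + \frac{25}{441}\right) = \left(-36\right) \frac{907}{441} = - \frac{3628}{49}$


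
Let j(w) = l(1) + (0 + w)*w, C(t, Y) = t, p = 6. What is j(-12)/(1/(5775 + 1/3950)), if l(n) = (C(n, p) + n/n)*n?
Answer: 1665221323/1975 ≈ 8.4315e+5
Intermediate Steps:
l(n) = n*(1 + n) (l(n) = (n + n/n)*n = (n + 1)*n = (1 + n)*n = n*(1 + n))
j(w) = 2 + w**2 (j(w) = 1*(1 + 1) + (0 + w)*w = 1*2 + w*w = 2 + w**2)
j(-12)/(1/(5775 + 1/3950)) = (2 + (-12)**2)/(1/(5775 + 1/3950)) = (2 + 144)/(1/(5775 + 1/3950)) = 146/(1/(22811251/3950)) = 146/(3950/22811251) = 146*(22811251/3950) = 1665221323/1975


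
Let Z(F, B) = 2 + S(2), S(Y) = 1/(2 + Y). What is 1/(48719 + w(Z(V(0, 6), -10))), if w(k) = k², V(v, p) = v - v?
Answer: 16/779585 ≈ 2.0524e-5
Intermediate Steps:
V(v, p) = 0
Z(F, B) = 9/4 (Z(F, B) = 2 + 1/(2 + 2) = 2 + 1/4 = 2 + ¼ = 9/4)
1/(48719 + w(Z(V(0, 6), -10))) = 1/(48719 + (9/4)²) = 1/(48719 + 81/16) = 1/(779585/16) = 16/779585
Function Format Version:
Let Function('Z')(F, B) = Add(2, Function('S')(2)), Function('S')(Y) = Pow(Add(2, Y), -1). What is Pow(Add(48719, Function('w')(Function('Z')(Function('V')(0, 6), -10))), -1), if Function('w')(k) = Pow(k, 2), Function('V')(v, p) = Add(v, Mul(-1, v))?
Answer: Rational(16, 779585) ≈ 2.0524e-5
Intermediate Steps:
Function('V')(v, p) = 0
Function('Z')(F, B) = Rational(9, 4) (Function('Z')(F, B) = Add(2, Pow(Add(2, 2), -1)) = Add(2, Pow(4, -1)) = Add(2, Rational(1, 4)) = Rational(9, 4))
Pow(Add(48719, Function('w')(Function('Z')(Function('V')(0, 6), -10))), -1) = Pow(Add(48719, Pow(Rational(9, 4), 2)), -1) = Pow(Add(48719, Rational(81, 16)), -1) = Pow(Rational(779585, 16), -1) = Rational(16, 779585)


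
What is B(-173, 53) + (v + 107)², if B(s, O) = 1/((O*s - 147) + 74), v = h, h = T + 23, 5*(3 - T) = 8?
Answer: 3989300033/231050 ≈ 17266.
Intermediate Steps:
T = 7/5 (T = 3 - ⅕*8 = 3 - 8/5 = 7/5 ≈ 1.4000)
h = 122/5 (h = 7/5 + 23 = 122/5 ≈ 24.400)
v = 122/5 ≈ 24.400
B(s, O) = 1/(-73 + O*s) (B(s, O) = 1/((-147 + O*s) + 74) = 1/(-73 + O*s))
B(-173, 53) + (v + 107)² = 1/(-73 + 53*(-173)) + (122/5 + 107)² = 1/(-73 - 9169) + (657/5)² = 1/(-9242) + 431649/25 = -1/9242 + 431649/25 = 3989300033/231050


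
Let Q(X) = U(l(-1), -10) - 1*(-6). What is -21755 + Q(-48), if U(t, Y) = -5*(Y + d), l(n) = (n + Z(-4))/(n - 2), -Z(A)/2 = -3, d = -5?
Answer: -21674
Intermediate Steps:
Z(A) = 6 (Z(A) = -2*(-3) = 6)
l(n) = (6 + n)/(-2 + n) (l(n) = (n + 6)/(n - 2) = (6 + n)/(-2 + n))
U(t, Y) = 25 - 5*Y (U(t, Y) = -5*(Y - 5) = -5*(-5 + Y) = 25 - 5*Y)
Q(X) = 81 (Q(X) = (25 - 5*(-10)) - 1*(-6) = (25 + 50) + 6 = 75 + 6 = 81)
-21755 + Q(-48) = -21755 + 81 = -21674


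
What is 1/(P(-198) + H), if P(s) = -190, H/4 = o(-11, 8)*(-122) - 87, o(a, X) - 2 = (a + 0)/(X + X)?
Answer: -2/2357 ≈ -0.00084854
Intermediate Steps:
o(a, X) = 2 + a/(2*X) (o(a, X) = 2 + (a + 0)/(X + X) = 2 + a/((2*X)) = 2 + a*(1/(2*X)) = 2 + a/(2*X))
H = -1977/2 (H = 4*((2 + (½)*(-11)/8)*(-122) - 87) = 4*((2 + (½)*(-11)*(⅛))*(-122) - 87) = 4*((2 - 11/16)*(-122) - 87) = 4*((21/16)*(-122) - 87) = 4*(-1281/8 - 87) = 4*(-1977/8) = -1977/2 ≈ -988.50)
1/(P(-198) + H) = 1/(-190 - 1977/2) = 1/(-2357/2) = -2/2357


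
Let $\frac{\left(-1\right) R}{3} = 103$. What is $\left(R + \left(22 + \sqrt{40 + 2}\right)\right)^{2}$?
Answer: $\left(287 - \sqrt{42}\right)^{2} \approx 78691.0$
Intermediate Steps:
$R = -309$ ($R = \left(-3\right) 103 = -309$)
$\left(R + \left(22 + \sqrt{40 + 2}\right)\right)^{2} = \left(-309 + \left(22 + \sqrt{40 + 2}\right)\right)^{2} = \left(-309 + \left(22 + \sqrt{42}\right)\right)^{2} = \left(-287 + \sqrt{42}\right)^{2}$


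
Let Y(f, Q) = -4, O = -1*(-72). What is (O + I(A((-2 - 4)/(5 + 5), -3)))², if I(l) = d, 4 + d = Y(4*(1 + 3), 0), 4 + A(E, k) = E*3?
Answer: 4096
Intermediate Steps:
A(E, k) = -4 + 3*E (A(E, k) = -4 + E*3 = -4 + 3*E)
O = 72
d = -8 (d = -4 - 4 = -8)
I(l) = -8
(O + I(A((-2 - 4)/(5 + 5), -3)))² = (72 - 8)² = 64² = 4096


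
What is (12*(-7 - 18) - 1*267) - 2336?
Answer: -2903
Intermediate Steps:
(12*(-7 - 18) - 1*267) - 2336 = (12*(-25) - 267) - 2336 = (-300 - 267) - 2336 = -567 - 2336 = -2903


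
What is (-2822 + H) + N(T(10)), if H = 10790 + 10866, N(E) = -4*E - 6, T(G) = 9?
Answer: 18792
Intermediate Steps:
N(E) = -6 - 4*E
H = 21656
(-2822 + H) + N(T(10)) = (-2822 + 21656) + (-6 - 4*9) = 18834 + (-6 - 36) = 18834 - 42 = 18792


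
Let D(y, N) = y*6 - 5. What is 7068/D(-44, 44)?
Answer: -7068/269 ≈ -26.275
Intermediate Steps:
D(y, N) = -5 + 6*y (D(y, N) = 6*y - 5 = -5 + 6*y)
7068/D(-44, 44) = 7068/(-5 + 6*(-44)) = 7068/(-5 - 264) = 7068/(-269) = 7068*(-1/269) = -7068/269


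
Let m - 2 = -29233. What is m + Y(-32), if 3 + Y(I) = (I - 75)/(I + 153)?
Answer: -3537421/121 ≈ -29235.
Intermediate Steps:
m = -29231 (m = 2 - 29233 = -29231)
Y(I) = -3 + (-75 + I)/(153 + I) (Y(I) = -3 + (I - 75)/(I + 153) = -3 + (-75 + I)/(153 + I))
m + Y(-32) = -29231 + 2*(-267 - 1*(-32))/(153 - 32) = -29231 + 2*(-267 + 32)/121 = -29231 + 2*(1/121)*(-235) = -29231 - 470/121 = -3537421/121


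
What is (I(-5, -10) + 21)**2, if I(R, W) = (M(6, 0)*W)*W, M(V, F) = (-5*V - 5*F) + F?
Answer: 8874441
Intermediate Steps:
M(V, F) = -5*V - 4*F (M(V, F) = (-5*F - 5*V) + F = -5*V - 4*F)
I(R, W) = -30*W**2 (I(R, W) = ((-5*6 - 4*0)*W)*W = ((-30 + 0)*W)*W = (-30*W)*W = -30*W**2)
(I(-5, -10) + 21)**2 = (-30*(-10)**2 + 21)**2 = (-30*100 + 21)**2 = (-3000 + 21)**2 = (-2979)**2 = 8874441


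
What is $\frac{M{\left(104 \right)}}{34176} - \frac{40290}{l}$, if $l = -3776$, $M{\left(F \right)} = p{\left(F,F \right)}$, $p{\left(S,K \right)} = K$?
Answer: $\frac{5380249}{504096} \approx 10.673$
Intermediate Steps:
$M{\left(F \right)} = F$
$\frac{M{\left(104 \right)}}{34176} - \frac{40290}{l} = \frac{104}{34176} - \frac{40290}{-3776} = 104 \cdot \frac{1}{34176} - - \frac{20145}{1888} = \frac{13}{4272} + \frac{20145}{1888} = \frac{5380249}{504096}$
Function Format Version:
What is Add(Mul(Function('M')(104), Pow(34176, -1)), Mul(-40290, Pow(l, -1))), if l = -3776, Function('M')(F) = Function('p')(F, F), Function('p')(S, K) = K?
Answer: Rational(5380249, 504096) ≈ 10.673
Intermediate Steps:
Function('M')(F) = F
Add(Mul(Function('M')(104), Pow(34176, -1)), Mul(-40290, Pow(l, -1))) = Add(Mul(104, Pow(34176, -1)), Mul(-40290, Pow(-3776, -1))) = Add(Mul(104, Rational(1, 34176)), Mul(-40290, Rational(-1, 3776))) = Add(Rational(13, 4272), Rational(20145, 1888)) = Rational(5380249, 504096)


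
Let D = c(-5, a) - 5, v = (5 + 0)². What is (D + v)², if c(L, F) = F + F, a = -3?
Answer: 196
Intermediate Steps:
v = 25 (v = 5² = 25)
c(L, F) = 2*F
D = -11 (D = 2*(-3) - 5 = -6 - 5 = -11)
(D + v)² = (-11 + 25)² = 14² = 196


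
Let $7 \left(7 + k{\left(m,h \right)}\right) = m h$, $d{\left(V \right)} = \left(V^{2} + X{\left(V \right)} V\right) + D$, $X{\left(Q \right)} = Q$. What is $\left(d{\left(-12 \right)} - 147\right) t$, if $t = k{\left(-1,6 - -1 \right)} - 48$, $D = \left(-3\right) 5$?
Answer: $-7056$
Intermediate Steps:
$D = -15$
$d{\left(V \right)} = -15 + 2 V^{2}$ ($d{\left(V \right)} = \left(V^{2} + V V\right) - 15 = \left(V^{2} + V^{2}\right) - 15 = 2 V^{2} - 15 = -15 + 2 V^{2}$)
$k{\left(m,h \right)} = -7 + \frac{h m}{7}$ ($k{\left(m,h \right)} = -7 + \frac{m h}{7} = -7 + \frac{h m}{7}$)
$t = -56$ ($t = \left(-7 + \frac{1}{7} \left(6 - -1\right) \left(-1\right)\right) - 48 = \left(-7 + \frac{1}{7} \left(6 + 1\right) \left(-1\right)\right) - 48 = \left(-7 + \frac{1}{7} \cdot 7 \left(-1\right)\right) - 48 = \left(-7 - 1\right) - 48 = -8 - 48 = -56$)
$\left(d{\left(-12 \right)} - 147\right) t = \left(\left(-15 + 2 \left(-12\right)^{2}\right) - 147\right) \left(-56\right) = \left(\left(-15 + 2 \cdot 144\right) - 147\right) \left(-56\right) = \left(\left(-15 + 288\right) - 147\right) \left(-56\right) = \left(273 - 147\right) \left(-56\right) = 126 \left(-56\right) = -7056$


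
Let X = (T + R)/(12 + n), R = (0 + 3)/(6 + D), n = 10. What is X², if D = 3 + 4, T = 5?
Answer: 1156/20449 ≈ 0.056531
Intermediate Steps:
D = 7
R = 3/13 (R = (0 + 3)/(6 + 7) = 3/13 ≈ 0.23077)
X = 34/143 (X = (5 + 3/13)/(12 + 10) = (68/13)/22 = (68/13)*(1/22) = 34/143 ≈ 0.23776)
X² = (34/143)² = 1156/20449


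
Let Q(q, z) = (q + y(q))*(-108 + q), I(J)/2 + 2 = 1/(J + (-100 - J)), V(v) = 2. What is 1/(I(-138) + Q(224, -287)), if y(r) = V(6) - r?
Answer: 50/11399 ≈ 0.0043864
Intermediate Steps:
y(r) = 2 - r
I(J) = -201/50 (I(J) = -4 + 2/(J + (-100 - J)) = -4 + 2/(-100) = -4 + 2*(-1/100) = -4 - 1/50 = -201/50)
Q(q, z) = -216 + 2*q (Q(q, z) = (q + (2 - q))*(-108 + q) = 2*(-108 + q) = -216 + 2*q)
1/(I(-138) + Q(224, -287)) = 1/(-201/50 + (-216 + 2*224)) = 1/(-201/50 + (-216 + 448)) = 1/(-201/50 + 232) = 1/(11399/50) = 50/11399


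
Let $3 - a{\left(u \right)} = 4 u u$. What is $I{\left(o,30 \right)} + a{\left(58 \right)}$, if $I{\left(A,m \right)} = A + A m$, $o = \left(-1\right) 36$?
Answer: $-14569$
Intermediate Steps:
$o = -36$
$a{\left(u \right)} = 3 - 4 u^{2}$ ($a{\left(u \right)} = 3 - 4 u u = 3 - 4 u^{2}$)
$I{\left(o,30 \right)} + a{\left(58 \right)} = - 36 \left(1 + 30\right) + \left(3 - 4 \cdot 58^{2}\right) = \left(-36\right) 31 + \left(3 - 13456\right) = -1116 + \left(3 - 13456\right) = -1116 - 13453 = -14569$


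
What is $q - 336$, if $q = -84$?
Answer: $-420$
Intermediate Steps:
$q - 336 = -84 - 336 = -420$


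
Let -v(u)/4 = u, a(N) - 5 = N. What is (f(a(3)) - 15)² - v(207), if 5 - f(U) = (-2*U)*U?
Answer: 14752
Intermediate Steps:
a(N) = 5 + N
v(u) = -4*u
f(U) = 5 + 2*U² (f(U) = 5 - (-2*U)*U = 5 - (-2)*U² = 5 + 2*U²)
(f(a(3)) - 15)² - v(207) = ((5 + 2*(5 + 3)²) - 15)² - (-4)*207 = ((5 + 2*8²) - 15)² - 1*(-828) = ((5 + 2*64) - 15)² + 828 = ((5 + 128) - 15)² + 828 = (133 - 15)² + 828 = 118² + 828 = 13924 + 828 = 14752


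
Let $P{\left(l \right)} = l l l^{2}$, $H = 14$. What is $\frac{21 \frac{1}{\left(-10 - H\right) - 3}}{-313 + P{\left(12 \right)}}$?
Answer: $- \frac{7}{183807} \approx -3.8083 \cdot 10^{-5}$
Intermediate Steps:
$P{\left(l \right)} = l^{4}$ ($P{\left(l \right)} = l^{2} l^{2} = l^{4}$)
$\frac{21 \frac{1}{\left(-10 - H\right) - 3}}{-313 + P{\left(12 \right)}} = \frac{21 \frac{1}{\left(-10 - 14\right) - 3}}{-313 + 12^{4}} = \frac{21 \frac{1}{\left(-10 - 14\right) - 3}}{-313 + 20736} = \frac{21 \frac{1}{-24 - 3}}{20423} = \frac{21 \frac{1}{-27}}{20423} = \frac{21 \left(- \frac{1}{27}\right)}{20423} = \frac{1}{20423} \left(- \frac{7}{9}\right) = - \frac{7}{183807}$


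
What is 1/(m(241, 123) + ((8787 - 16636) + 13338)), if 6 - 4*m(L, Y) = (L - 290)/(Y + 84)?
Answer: 828/4546183 ≈ 0.00018213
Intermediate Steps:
m(L, Y) = 3/2 - (-290 + L)/(4*(84 + Y)) (m(L, Y) = 3/2 - (L - 290)/(4*(Y + 84)) = 3/2 - (-290 + L)/(4*(84 + Y)))
1/(m(241, 123) + ((8787 - 16636) + 13338)) = 1/((794 - 1*241 + 6*123)/(4*(84 + 123)) + ((8787 - 16636) + 13338)) = 1/((1/4)*(794 - 241 + 738)/207 + (-7849 + 13338)) = 1/((1/4)*(1/207)*1291 + 5489) = 1/(1291/828 + 5489) = 1/(4546183/828) = 828/4546183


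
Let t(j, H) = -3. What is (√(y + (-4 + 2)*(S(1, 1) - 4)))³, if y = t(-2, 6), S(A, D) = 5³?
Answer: -1715*I*√5 ≈ -3834.9*I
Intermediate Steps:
S(A, D) = 125
y = -3
(√(y + (-4 + 2)*(S(1, 1) - 4)))³ = (√(-3 + (-4 + 2)*(125 - 4)))³ = (√(-3 - 2*121))³ = (√(-3 - 242))³ = (√(-245))³ = (7*I*√5)³ = -1715*I*√5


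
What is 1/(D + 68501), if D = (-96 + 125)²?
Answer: 1/69342 ≈ 1.4421e-5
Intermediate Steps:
D = 841 (D = 29² = 841)
1/(D + 68501) = 1/(841 + 68501) = 1/69342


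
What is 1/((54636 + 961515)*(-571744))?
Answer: -1/580978237344 ≈ -1.7212e-12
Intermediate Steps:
1/((54636 + 961515)*(-571744)) = -1/571744/1016151 = (1/1016151)*(-1/571744) = -1/580978237344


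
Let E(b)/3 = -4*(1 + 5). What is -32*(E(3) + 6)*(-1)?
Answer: -2112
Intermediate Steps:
E(b) = -72 (E(b) = 3*(-4*(1 + 5)) = 3*(-4*6) = 3*(-24) = -72)
-32*(E(3) + 6)*(-1) = -32*(-72 + 6)*(-1) = -(-2112)*(-1) = -32*66 = -2112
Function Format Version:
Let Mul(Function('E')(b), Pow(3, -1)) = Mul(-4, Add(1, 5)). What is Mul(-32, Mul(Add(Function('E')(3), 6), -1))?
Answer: -2112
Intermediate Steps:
Function('E')(b) = -72 (Function('E')(b) = Mul(3, Mul(-4, Add(1, 5))) = Mul(3, Mul(-4, 6)) = Mul(3, -24) = -72)
Mul(-32, Mul(Add(Function('E')(3), 6), -1)) = Mul(-32, Mul(Add(-72, 6), -1)) = Mul(-32, Mul(-66, -1)) = Mul(-32, 66) = -2112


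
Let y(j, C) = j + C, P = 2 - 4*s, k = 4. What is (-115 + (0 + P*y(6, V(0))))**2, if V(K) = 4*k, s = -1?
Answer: 289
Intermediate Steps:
V(K) = 16 (V(K) = 4*4 = 16)
P = 6 (P = 2 - 4*(-1) = 2 + 4 = 6)
y(j, C) = C + j
(-115 + (0 + P*y(6, V(0))))**2 = (-115 + (0 + 6*(16 + 6)))**2 = (-115 + (0 + 6*22))**2 = (-115 + (0 + 132))**2 = (-115 + 132)**2 = 17**2 = 289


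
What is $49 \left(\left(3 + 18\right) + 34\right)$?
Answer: $2695$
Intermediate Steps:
$49 \left(\left(3 + 18\right) + 34\right) = 49 \left(21 + 34\right) = 49 \cdot 55 = 2695$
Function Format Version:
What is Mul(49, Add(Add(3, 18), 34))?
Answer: 2695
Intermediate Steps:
Mul(49, Add(Add(3, 18), 34)) = Mul(49, Add(21, 34)) = Mul(49, 55) = 2695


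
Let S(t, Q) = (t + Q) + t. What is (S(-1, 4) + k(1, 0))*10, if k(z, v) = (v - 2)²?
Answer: 60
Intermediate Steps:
k(z, v) = (-2 + v)²
S(t, Q) = Q + 2*t (S(t, Q) = (Q + t) + t = Q + 2*t)
(S(-1, 4) + k(1, 0))*10 = ((4 + 2*(-1)) + (-2 + 0)²)*10 = ((4 - 2) + (-2)²)*10 = (2 + 4)*10 = 6*10 = 60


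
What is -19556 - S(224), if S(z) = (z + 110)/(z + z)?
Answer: -4380711/224 ≈ -19557.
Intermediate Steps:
S(z) = (110 + z)/(2*z) (S(z) = (110 + z)/((2*z)) = (110 + z)*(1/(2*z)) = (110 + z)/(2*z))
-19556 - S(224) = -19556 - (110 + 224)/(2*224) = -19556 - 334/(2*224) = -19556 - 1*167/224 = -19556 - 167/224 = -4380711/224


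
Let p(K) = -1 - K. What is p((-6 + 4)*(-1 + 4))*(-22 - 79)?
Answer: -505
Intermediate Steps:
p((-6 + 4)*(-1 + 4))*(-22 - 79) = (-1 - (-6 + 4)*(-1 + 4))*(-22 - 79) = (-1 - (-2)*3)*(-101) = (-1 - 1*(-6))*(-101) = (-1 + 6)*(-101) = 5*(-101) = -505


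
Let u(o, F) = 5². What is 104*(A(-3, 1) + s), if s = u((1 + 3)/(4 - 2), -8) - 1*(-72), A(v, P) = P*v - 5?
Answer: 9256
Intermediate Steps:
A(v, P) = -5 + P*v
u(o, F) = 25
s = 97 (s = 25 - 1*(-72) = 25 + 72 = 97)
104*(A(-3, 1) + s) = 104*((-5 + 1*(-3)) + 97) = 104*((-5 - 3) + 97) = 104*(-8 + 97) = 104*89 = 9256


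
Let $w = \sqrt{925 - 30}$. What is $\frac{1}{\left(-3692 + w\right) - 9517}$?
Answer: $- \frac{13209}{174476786} - \frac{\sqrt{895}}{174476786} \approx -7.5878 \cdot 10^{-5}$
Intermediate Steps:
$w = \sqrt{895} \approx 29.917$
$\frac{1}{\left(-3692 + w\right) - 9517} = \frac{1}{\left(-3692 + \sqrt{895}\right) - 9517} = \frac{1}{-13209 + \sqrt{895}}$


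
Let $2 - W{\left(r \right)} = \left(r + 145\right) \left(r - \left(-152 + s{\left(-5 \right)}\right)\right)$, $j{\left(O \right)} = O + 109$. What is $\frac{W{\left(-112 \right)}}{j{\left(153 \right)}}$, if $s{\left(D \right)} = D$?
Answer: $- \frac{1483}{262} \approx -5.6603$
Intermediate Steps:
$j{\left(O \right)} = 109 + O$
$W{\left(r \right)} = 2 - \left(145 + r\right) \left(157 + r\right)$ ($W{\left(r \right)} = 2 - \left(r + 145\right) \left(r + \left(152 - -5\right)\right) = 2 - \left(145 + r\right) \left(r + \left(152 + 5\right)\right) = 2 - \left(145 + r\right) \left(r + 157\right) = 2 - \left(145 + r\right) \left(157 + r\right)$)
$\frac{W{\left(-112 \right)}}{j{\left(153 \right)}} = \frac{-22763 - \left(-112\right)^{2} - -33824}{109 + 153} = \frac{-22763 - 12544 + 33824}{262} = \left(-22763 - 12544 + 33824\right) \frac{1}{262} = \left(-1483\right) \frac{1}{262} = - \frac{1483}{262}$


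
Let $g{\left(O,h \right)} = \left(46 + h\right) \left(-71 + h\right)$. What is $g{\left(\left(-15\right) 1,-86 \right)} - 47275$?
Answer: $-40995$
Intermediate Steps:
$g{\left(O,h \right)} = \left(-71 + h\right) \left(46 + h\right)$
$g{\left(\left(-15\right) 1,-86 \right)} - 47275 = \left(-3266 + \left(-86\right)^{2} - -2150\right) - 47275 = \left(-3266 + 7396 + 2150\right) - 47275 = 6280 - 47275 = -40995$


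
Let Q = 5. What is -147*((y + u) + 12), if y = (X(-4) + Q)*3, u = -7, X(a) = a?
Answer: -1176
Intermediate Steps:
y = 3 (y = (-4 + 5)*3 = 1*3 = 3)
-147*((y + u) + 12) = -147*((3 - 7) + 12) = -147*(-4 + 12) = -147*8 = -1176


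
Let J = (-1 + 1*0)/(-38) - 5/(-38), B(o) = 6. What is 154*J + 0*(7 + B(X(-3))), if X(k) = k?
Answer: 462/19 ≈ 24.316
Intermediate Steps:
J = 3/19 (J = (-1 + 0)*(-1/38) - 5*(-1/38) = -1*(-1/38) + 5/38 = 1/38 + 5/38 = 3/19 ≈ 0.15789)
154*J + 0*(7 + B(X(-3))) = 154*(3/19) + 0*(7 + 6) = 462/19 + 0*13 = 462/19 + 0 = 462/19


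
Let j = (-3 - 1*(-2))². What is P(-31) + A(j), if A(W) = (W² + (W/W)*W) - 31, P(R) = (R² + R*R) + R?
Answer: 1862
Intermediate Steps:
P(R) = R + 2*R² (P(R) = (R² + R²) + R = 2*R² + R = R + 2*R²)
j = 1 (j = (-3 + 2)² = (-1)² = 1)
A(W) = -31 + W + W² (A(W) = (W² + 1*W) - 31 = (W² + W) - 31 = (W + W²) - 31 = -31 + W + W²)
P(-31) + A(j) = -31*(1 + 2*(-31)) + (-31 + 1 + 1²) = -31*(1 - 62) + (-31 + 1 + 1) = -31*(-61) - 29 = 1891 - 29 = 1862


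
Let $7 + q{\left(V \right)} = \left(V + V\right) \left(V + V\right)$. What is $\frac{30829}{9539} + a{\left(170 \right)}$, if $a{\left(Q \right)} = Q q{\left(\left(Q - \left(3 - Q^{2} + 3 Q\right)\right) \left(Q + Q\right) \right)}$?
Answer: $\frac{611497602529998967419}{9539} \approx 6.4105 \cdot 10^{16}$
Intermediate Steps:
$q{\left(V \right)} = -7 + 4 V^{2}$ ($q{\left(V \right)} = -7 + \left(V + V\right) \left(V + V\right) = -7 + 2 V 2 V = -7 + 4 V^{2}$)
$a{\left(Q \right)} = Q \left(-7 + 16 Q^{2} \left(-3 + Q^{2} - 2 Q\right)^{2}\right)$ ($a{\left(Q \right)} = Q \left(-7 + 4 \left(\left(Q - \left(3 - Q^{2} + 3 Q\right)\right) \left(Q + Q\right)\right)^{2}\right) = Q \left(-7 + 4 \left(\left(Q - \left(3 - Q^{2} + 3 Q\right)\right) 2 Q\right)^{2}\right) = Q \left(-7 + 4 \left(\left(-3 + Q^{2} - 2 Q\right) 2 Q\right)^{2}\right) = Q \left(-7 + 4 \left(2 Q \left(-3 + Q^{2} - 2 Q\right)\right)^{2}\right) = Q \left(-7 + 4 \cdot 4 Q^{2} \left(-3 + Q^{2} - 2 Q\right)^{2}\right) = Q \left(-7 + 16 Q^{2} \left(-3 + Q^{2} - 2 Q\right)^{2}\right)$)
$\frac{30829}{9539} + a{\left(170 \right)} = \frac{30829}{9539} + 170 \left(-7 + 16 \cdot 170^{2} \left(3 - 170^{2} + 2 \cdot 170\right)^{2}\right) = 30829 \cdot \frac{1}{9539} + 170 \left(-7 + 16 \cdot 28900 \left(3 - 28900 + 340\right)^{2}\right) = \frac{30829}{9539} + 170 \left(-7 + 16 \cdot 28900 \left(3 - 28900 + 340\right)^{2}\right) = \frac{30829}{9539} + 170 \left(-7 + 16 \cdot 28900 \left(-28557\right)^{2}\right) = \frac{30829}{9539} + 170 \left(-7 + 16 \cdot 28900 \cdot 815502249\right) = \frac{30829}{9539} + 170 \left(-7 + 377088239937600\right) = \frac{30829}{9539} + 170 \cdot 377088239937593 = \frac{30829}{9539} + 64105000789390810 = \frac{611497602529998967419}{9539}$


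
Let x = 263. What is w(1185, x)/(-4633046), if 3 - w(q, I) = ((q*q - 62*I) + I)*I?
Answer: 365091863/4633046 ≈ 78.802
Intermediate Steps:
w(q, I) = 3 - I*(q² - 61*I) (w(q, I) = 3 - ((q*q - 62*I) + I)*I = 3 - ((q² - 62*I) + I)*I = 3 - (q² - 61*I)*I = 3 - I*(q² - 61*I))
w(1185, x)/(-4633046) = (3 + 61*263² - 1*263*1185²)/(-4633046) = (3 + 61*69169 - 1*263*1404225)*(-1/4633046) = (3 + 4219309 - 369311175)*(-1/4633046) = -365091863*(-1/4633046) = 365091863/4633046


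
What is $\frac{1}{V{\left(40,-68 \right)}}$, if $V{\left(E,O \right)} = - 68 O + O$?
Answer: $\frac{1}{4556} \approx 0.00021949$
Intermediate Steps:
$V{\left(E,O \right)} = - 67 O$
$\frac{1}{V{\left(40,-68 \right)}} = \frac{1}{\left(-67\right) \left(-68\right)} = \frac{1}{4556}$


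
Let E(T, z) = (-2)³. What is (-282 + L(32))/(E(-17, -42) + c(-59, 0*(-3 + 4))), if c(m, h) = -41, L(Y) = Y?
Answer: 250/49 ≈ 5.1020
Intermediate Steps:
E(T, z) = -8
(-282 + L(32))/(E(-17, -42) + c(-59, 0*(-3 + 4))) = (-282 + 32)/(-8 - 41) = -250/(-49) = -250*(-1/49) = 250/49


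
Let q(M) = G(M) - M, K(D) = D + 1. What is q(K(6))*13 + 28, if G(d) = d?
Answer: 28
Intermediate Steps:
K(D) = 1 + D
q(M) = 0 (q(M) = M - M = 0)
q(K(6))*13 + 28 = 0*13 + 28 = 0 + 28 = 28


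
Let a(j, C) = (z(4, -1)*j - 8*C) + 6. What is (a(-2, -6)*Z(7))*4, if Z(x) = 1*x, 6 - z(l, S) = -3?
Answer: 1008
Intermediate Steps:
z(l, S) = 9 (z(l, S) = 6 - 1*(-3) = 6 + 3 = 9)
a(j, C) = 6 - 8*C + 9*j (a(j, C) = (9*j - 8*C) + 6 = (-8*C + 9*j) + 6 = 6 - 8*C + 9*j)
Z(x) = x
(a(-2, -6)*Z(7))*4 = ((6 - 8*(-6) + 9*(-2))*7)*4 = ((6 + 48 - 18)*7)*4 = (36*7)*4 = 252*4 = 1008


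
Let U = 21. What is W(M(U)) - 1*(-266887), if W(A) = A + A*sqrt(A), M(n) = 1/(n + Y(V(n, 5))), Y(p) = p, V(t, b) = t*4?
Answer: 28023136/105 + sqrt(105)/11025 ≈ 2.6689e+5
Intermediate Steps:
V(t, b) = 4*t
M(n) = 1/(5*n) (M(n) = 1/(n + 4*n) = 1/(5*n))
W(A) = A + A**(3/2)
W(M(U)) - 1*(-266887) = ((1/5)/21 + ((1/5)/21)**(3/2)) - 1*(-266887) = ((1/5)*(1/21) + ((1/5)*(1/21))**(3/2)) + 266887 = (1/105 + (1/105)**(3/2)) + 266887 = (1/105 + sqrt(105)/11025) + 266887 = 28023136/105 + sqrt(105)/11025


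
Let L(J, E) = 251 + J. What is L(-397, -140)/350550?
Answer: -73/175275 ≈ -0.00041649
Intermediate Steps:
L(-397, -140)/350550 = (251 - 397)/350550 = -146*1/350550 = -73/175275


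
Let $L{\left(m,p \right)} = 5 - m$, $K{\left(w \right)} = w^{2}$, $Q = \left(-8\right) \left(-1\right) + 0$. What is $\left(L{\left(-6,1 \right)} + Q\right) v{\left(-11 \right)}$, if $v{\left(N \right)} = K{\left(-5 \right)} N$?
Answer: $-5225$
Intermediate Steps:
$Q = 8$ ($Q = 8 + 0 = 8$)
$v{\left(N \right)} = 25 N$ ($v{\left(N \right)} = \left(-5\right)^{2} N = 25 N$)
$\left(L{\left(-6,1 \right)} + Q\right) v{\left(-11 \right)} = \left(\left(5 - -6\right) + 8\right) 25 \left(-11\right) = \left(\left(5 + 6\right) + 8\right) \left(-275\right) = \left(11 + 8\right) \left(-275\right) = 19 \left(-275\right) = -5225$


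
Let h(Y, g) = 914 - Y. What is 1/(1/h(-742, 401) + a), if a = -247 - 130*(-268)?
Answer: 1656/57286009 ≈ 2.8908e-5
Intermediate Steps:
a = 34593 (a = -247 + 34840 = 34593)
1/(1/h(-742, 401) + a) = 1/(1/(914 - 1*(-742)) + 34593) = 1/(1/(914 + 742) + 34593) = 1/(1/1656 + 34593) = 1/(57286009/1656) = 1656/57286009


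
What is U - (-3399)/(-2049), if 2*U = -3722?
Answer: -1272196/683 ≈ -1862.7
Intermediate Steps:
U = -1861 (U = (½)*(-3722) = -1861)
U - (-3399)/(-2049) = -1861 - (-3399)/(-2049) = -1861 - (-3399)*(-1)/2049 = -1861 - 1*1133/683 = -1861 - 1133/683 = -1272196/683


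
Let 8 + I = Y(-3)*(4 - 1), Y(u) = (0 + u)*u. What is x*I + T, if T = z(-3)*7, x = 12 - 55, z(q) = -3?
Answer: -838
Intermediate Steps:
Y(u) = u**2 (Y(u) = u*u = u**2)
x = -43
I = 19 (I = -8 + (-3)**2*(4 - 1) = -8 + 9*3 = -8 + 27 = 19)
T = -21 (T = -3*7 = -21)
x*I + T = -43*19 - 21 = -817 - 21 = -838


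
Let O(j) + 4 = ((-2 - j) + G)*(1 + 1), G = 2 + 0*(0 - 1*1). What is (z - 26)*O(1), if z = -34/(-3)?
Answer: 88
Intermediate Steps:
z = 34/3 (z = -34*(-⅓) = 34/3 ≈ 11.333)
G = 2 (G = 2 + 0*(0 - 1) = 2 + 0*(-1) = 2 + 0 = 2)
O(j) = -4 - 2*j (O(j) = -4 + ((-2 - j) + 2)*(1 + 1) = -4 - j*2 = -4 - 2*j)
(z - 26)*O(1) = (34/3 - 26)*(-4 - 2*1) = -44*(-4 - 2)/3 = -44/3*(-6) = 88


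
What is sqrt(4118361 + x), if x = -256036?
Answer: 5*sqrt(154493) ≈ 1965.3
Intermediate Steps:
sqrt(4118361 + x) = sqrt(4118361 - 256036) = sqrt(3862325) = 5*sqrt(154493)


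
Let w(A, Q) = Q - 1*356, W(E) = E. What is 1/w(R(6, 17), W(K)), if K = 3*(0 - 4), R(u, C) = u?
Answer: -1/368 ≈ -0.0027174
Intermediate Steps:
K = -12 (K = 3*(-4) = -12)
w(A, Q) = -356 + Q (w(A, Q) = Q - 356 = -356 + Q)
1/w(R(6, 17), W(K)) = 1/(-356 - 12) = 1/(-368) = -1/368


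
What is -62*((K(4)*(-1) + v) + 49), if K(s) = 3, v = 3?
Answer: -3038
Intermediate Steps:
-62*((K(4)*(-1) + v) + 49) = -62*((3*(-1) + 3) + 49) = -62*((-3 + 3) + 49) = -62*(0 + 49) = -62*49 = -3038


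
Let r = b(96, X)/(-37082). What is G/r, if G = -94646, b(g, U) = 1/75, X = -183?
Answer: 263224722900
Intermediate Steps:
b(g, U) = 1/75
r = -1/2781150 (r = (1/75)/(-37082) = (1/75)*(-1/37082) = -1/2781150 ≈ -3.5956e-7)
G/r = -94646/(-1/2781150) = -94646*(-2781150) = 263224722900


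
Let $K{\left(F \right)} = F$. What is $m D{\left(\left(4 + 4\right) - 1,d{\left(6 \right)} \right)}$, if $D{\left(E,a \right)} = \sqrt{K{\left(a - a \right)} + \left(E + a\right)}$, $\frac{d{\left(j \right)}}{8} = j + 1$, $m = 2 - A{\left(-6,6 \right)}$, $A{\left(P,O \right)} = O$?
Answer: $- 12 \sqrt{7} \approx -31.749$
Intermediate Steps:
$m = -4$ ($m = 2 - 6 = -4$)
$d{\left(j \right)} = 8 + 8 j$ ($d{\left(j \right)} = 8 \left(j + 1\right) = 8 \left(1 + j\right) = 8 + 8 j$)
$D{\left(E,a \right)} = \sqrt{E + a}$ ($D{\left(E,a \right)} = \sqrt{\left(a - a\right) + \left(E + a\right)} = \sqrt{0 + \left(E + a\right)} = \sqrt{E + a}$)
$m D{\left(\left(4 + 4\right) - 1,d{\left(6 \right)} \right)} = - 4 \sqrt{\left(\left(4 + 4\right) - 1\right) + \left(8 + 8 \cdot 6\right)} = - 4 \sqrt{\left(8 - 1\right) + \left(8 + 48\right)} = - 4 \sqrt{7 + 56} = - 4 \sqrt{63} = - 4 \cdot 3 \sqrt{7} = - 12 \sqrt{7}$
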